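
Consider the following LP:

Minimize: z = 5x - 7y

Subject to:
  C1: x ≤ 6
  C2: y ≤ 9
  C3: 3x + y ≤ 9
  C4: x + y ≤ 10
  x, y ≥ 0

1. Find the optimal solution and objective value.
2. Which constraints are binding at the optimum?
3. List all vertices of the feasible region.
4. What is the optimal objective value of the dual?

1. x = 0, y = 9, z = -63
2. C2, C3, x ≥ 0
3. (0, 0), (3, 0), (0, 9)
4. -63 (by strong duality, equal to the primal optimum)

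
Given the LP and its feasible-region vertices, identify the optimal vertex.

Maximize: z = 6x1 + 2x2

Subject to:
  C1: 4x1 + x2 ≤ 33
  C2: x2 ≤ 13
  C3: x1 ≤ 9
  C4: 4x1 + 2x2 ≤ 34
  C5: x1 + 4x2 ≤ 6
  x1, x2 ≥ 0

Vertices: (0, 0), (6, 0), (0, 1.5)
(6, 0) with z = 36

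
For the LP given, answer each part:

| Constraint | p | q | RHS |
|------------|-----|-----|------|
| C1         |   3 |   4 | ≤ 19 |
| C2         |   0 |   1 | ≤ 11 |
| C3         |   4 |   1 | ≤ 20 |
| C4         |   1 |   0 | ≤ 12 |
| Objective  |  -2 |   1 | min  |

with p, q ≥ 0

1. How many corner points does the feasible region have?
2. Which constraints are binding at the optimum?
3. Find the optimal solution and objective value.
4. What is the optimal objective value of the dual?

1. 4
2. C3, q ≥ 0
3. p = 5, q = 0, z = -10
4. -10 (by strong duality, equal to the primal optimum)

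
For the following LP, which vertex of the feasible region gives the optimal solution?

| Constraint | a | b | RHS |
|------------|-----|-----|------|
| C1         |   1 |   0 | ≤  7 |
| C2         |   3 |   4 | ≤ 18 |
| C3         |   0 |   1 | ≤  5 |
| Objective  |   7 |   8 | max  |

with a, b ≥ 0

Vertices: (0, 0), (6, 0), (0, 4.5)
Evaluating z = 7a + 8b at each vertex:
  (0, 0): z = 0
  (6, 0): z = 42
  (0, 4.5): z = 36

The largest value is z = 42, attained at (6, 0).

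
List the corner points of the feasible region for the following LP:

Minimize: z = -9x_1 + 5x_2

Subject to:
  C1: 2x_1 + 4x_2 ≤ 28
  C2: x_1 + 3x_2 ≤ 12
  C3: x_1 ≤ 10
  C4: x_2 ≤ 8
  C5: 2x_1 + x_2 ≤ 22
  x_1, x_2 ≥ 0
Each vertex is the intersection of two constraint boundaries that also satisfies all remaining constraints:
  x_1 = 0 and x_2 = 0 → (0, 0)
  x_1 = 10 and x_2 = 0 → (10, 0)
  x_1 + 3x_2 = 12 and x_1 = 10 → (10, 0.6667)
  x_1 + 3x_2 = 12 and x_1 = 0 → (0, 4)

Vertices: (0, 0), (10, 0), (10, 0.6667), (0, 4)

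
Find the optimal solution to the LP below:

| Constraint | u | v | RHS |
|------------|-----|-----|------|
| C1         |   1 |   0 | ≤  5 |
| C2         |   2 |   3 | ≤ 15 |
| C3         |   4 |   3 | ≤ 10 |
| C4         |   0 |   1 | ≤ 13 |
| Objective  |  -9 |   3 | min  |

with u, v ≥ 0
Each vertex is the intersection of two constraint boundaries that also satisfies all remaining constraints:
  u = 0 and v = 0 → (0, 0)
  4u + 3v = 10 and v = 0 → (2.5, 0)
  4u + 3v = 10 and u = 0 → (0, 3.333)

Evaluating z = -9u + 3v at each vertex:
  (0, 0): z = 0
  (2.5, 0): z = -22.5
  (0, 3.333): z = 10

The minimum is at (2.5, 0) with z = -22.5.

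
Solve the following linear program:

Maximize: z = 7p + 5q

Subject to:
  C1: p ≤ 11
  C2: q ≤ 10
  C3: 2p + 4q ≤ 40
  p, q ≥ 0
Each vertex is the intersection of two constraint boundaries that also satisfies all remaining constraints:
  p = 0 and q = 0 → (0, 0)
  p = 11 and q = 0 → (11, 0)
  p = 11 and 2p + 4q = 40 → (11, 4.5)
  q = 10 and 2p + 4q = 40 → (0, 10)

Evaluating z = 7p + 5q at each vertex:
  (0, 0): z = 0
  (11, 0): z = 77
  (11, 4.5): z = 99.5
  (0, 10): z = 50

The maximum is at (11, 4.5) with z = 99.5.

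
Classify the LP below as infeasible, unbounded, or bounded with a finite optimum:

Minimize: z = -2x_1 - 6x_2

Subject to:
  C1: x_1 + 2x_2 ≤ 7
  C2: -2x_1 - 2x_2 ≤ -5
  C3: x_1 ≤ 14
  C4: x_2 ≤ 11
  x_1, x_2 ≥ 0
The point (0, 3.5) satisfies every constraint, so the LP is feasible; the constraints give x_1 ≤ 14 and x_2 ≤ 11, which with x_1, x_2 ≥ 0 keep the feasible region inside a bounded box. A feasible, bounded LP attains a finite optimum at a vertex.

Feasible with finite optimum z* = -21 at (0, 3.5).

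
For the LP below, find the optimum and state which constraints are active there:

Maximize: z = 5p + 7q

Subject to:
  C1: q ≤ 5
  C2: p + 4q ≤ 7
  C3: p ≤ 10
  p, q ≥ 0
Optimal: p = 7, q = 0
Slack at optimum:
  C1: slack = 5
  C2: slack = 0 (binding)
  C3: slack = 3
  p ≥ 0: p = 7
  q ≥ 0: q = 0 (binding)
Binding constraints: C2, q ≥ 0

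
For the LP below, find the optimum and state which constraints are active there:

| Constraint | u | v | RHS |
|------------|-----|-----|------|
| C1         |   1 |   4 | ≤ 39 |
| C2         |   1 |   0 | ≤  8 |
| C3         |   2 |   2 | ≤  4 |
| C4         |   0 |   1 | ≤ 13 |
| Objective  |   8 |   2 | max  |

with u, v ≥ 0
Optimal: u = 2, v = 0
Slack at optimum:
  C1: slack = 37
  C2: slack = 6
  C3: slack = 0 (binding)
  C4: slack = 13
  u ≥ 0: u = 2
  v ≥ 0: v = 0 (binding)
Binding constraints: C3, v ≥ 0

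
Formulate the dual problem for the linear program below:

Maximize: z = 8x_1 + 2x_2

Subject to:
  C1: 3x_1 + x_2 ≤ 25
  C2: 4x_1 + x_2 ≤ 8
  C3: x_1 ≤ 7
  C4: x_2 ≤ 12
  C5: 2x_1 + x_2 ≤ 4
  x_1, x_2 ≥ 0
Minimize: z = 25y1 + 8y2 + 7y3 + 12y4 + 4y5

Subject to:
  C1: -3y1 - 4y2 - y3 - 2y5 ≤ -8
  C2: -y1 - y2 - y4 - y5 ≤ -2
  y1, y2, y3, y4, y5 ≥ 0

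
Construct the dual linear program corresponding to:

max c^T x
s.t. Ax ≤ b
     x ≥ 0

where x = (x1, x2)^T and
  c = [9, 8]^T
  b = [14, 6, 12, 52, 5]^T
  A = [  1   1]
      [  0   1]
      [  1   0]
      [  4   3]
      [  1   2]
Minimize: z = 14y1 + 6y2 + 12y3 + 52y4 + 5y5

Subject to:
  C1: -y1 - y3 - 4y4 - y5 ≤ -9
  C2: -y1 - y2 - 3y4 - 2y5 ≤ -8
  y1, y2, y3, y4, y5 ≥ 0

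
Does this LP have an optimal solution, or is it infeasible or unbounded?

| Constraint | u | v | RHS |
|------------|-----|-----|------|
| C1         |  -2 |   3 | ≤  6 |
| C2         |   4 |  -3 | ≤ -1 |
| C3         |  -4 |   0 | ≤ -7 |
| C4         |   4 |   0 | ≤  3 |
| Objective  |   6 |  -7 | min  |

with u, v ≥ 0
C4 requires 4u ≤ 3, while C3 (-4u ≤ -7) is equivalent to 4u ≥ 7. Together they would need 7 ≤ 4u ≤ 3, which is impossible since 7 > 3. No point satisfies all constraints.

Infeasible — the constraint set is empty.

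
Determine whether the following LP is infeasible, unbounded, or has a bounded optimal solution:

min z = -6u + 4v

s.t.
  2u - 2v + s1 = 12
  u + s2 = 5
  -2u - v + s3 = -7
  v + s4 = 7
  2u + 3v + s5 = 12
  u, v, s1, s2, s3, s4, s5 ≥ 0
The point (5, 0) satisfies every constraint, so the LP is feasible; the constraints give u ≤ 5 and v ≤ 7, which with u, v ≥ 0 keep the feasible region inside a bounded box. A feasible, bounded LP attains a finite optimum at a vertex.

Evaluating z = -6u + 4v at each vertex:
  (3.5, 0): z = -21
  (5, 0): z = -30
  (5, 0.6667): z = -27.33
  (2.25, 2.5): z = -3.5

The LP has an optimal solution: (5, 0) with z = -30.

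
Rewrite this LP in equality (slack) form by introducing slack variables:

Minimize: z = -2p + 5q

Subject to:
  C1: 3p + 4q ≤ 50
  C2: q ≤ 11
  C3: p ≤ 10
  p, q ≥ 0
min z = -2p + 5q

s.t.
  3p + 4q + s1 = 50
  q + s2 = 11
  p + s3 = 10
  p, q, s1, s2, s3 ≥ 0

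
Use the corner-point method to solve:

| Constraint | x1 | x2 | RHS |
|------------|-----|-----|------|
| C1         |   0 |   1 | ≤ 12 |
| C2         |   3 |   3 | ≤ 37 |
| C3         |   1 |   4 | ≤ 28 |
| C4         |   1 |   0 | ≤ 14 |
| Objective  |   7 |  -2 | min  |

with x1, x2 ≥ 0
Each vertex is the intersection of two constraint boundaries that also satisfies all remaining constraints:
  x1 = 0 and x2 = 0 → (0, 0)
  3x1 + 3x2 = 37 and x2 = 0 → (12.33, 0)
  3x1 + 3x2 = 37 and x1 + 4x2 = 28 → (7.111, 5.222)
  x1 + 4x2 = 28 and x1 = 0 → (0, 7)

Evaluating z = 7x1 - 2x2 at each vertex:
  (0, 0): z = 0
  (12.33, 0): z = 86.33
  (7.111, 5.222): z = 39.33
  (0, 7): z = -14

The minimum is at (0, 7) with z = -14.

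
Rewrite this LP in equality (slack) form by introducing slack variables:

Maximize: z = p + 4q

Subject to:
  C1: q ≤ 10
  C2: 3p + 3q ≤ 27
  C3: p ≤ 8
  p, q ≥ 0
max z = p + 4q

s.t.
  q + s1 = 10
  3p + 3q + s2 = 27
  p + s3 = 8
  p, q, s1, s2, s3 ≥ 0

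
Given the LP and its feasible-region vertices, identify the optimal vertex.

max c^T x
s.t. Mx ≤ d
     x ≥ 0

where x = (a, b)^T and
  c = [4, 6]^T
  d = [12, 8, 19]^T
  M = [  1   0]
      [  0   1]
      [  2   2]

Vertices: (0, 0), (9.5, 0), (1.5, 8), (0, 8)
Evaluating z = 4a + 6b at each vertex:
  (0, 0): z = 0
  (9.5, 0): z = 38
  (1.5, 8): z = 54
  (0, 8): z = 48

The largest value is z = 54, attained at (1.5, 8).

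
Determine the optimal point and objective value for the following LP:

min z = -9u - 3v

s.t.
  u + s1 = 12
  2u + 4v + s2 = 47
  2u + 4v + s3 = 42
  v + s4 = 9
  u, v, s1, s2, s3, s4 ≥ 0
u = 12, v = 4.5, z = -121.5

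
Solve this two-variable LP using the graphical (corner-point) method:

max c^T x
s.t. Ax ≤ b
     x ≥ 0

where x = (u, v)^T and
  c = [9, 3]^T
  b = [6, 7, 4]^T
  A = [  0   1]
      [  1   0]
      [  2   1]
Each vertex is the intersection of two constraint boundaries that also satisfies all remaining constraints:
  u = 0 and v = 0 → (0, 0)
  2u + v = 4 and v = 0 → (2, 0)
  2u + v = 4 and u = 0 → (0, 4)

Evaluating z = 9u + 3v at each vertex:
  (0, 0): z = 0
  (2, 0): z = 18
  (0, 4): z = 12

The maximum is at (2, 0) with z = 18.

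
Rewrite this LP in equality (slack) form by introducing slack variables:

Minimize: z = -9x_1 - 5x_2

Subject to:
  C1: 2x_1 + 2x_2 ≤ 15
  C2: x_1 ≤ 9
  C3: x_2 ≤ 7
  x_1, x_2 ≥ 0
min z = -9x_1 - 5x_2

s.t.
  2x_1 + 2x_2 + s1 = 15
  x_1 + s2 = 9
  x_2 + s3 = 7
  x_1, x_2, s1, s2, s3 ≥ 0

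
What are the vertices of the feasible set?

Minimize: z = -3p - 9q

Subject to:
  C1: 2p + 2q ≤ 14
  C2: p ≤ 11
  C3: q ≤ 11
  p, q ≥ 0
Each vertex is the intersection of two constraint boundaries that also satisfies all remaining constraints:
  p = 0 and q = 0 → (0, 0)
  2p + 2q = 14 and q = 0 → (7, 0)
  2p + 2q = 14 and p = 0 → (0, 7)

Vertices: (0, 0), (7, 0), (0, 7)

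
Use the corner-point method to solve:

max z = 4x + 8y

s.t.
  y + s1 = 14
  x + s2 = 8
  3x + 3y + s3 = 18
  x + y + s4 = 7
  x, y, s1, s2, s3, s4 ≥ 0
Each vertex is the intersection of two constraint boundaries that also satisfies all remaining constraints:
  x = 0 and y = 0 → (0, 0)
  3x + 3y = 18 and y = 0 → (6, 0)
  3x + 3y = 18 and x = 0 → (0, 6)

Evaluating z = 4x + 8y at each vertex:
  (0, 0): z = 0
  (6, 0): z = 24
  (0, 6): z = 48

The maximum is at (0, 6) with z = 48.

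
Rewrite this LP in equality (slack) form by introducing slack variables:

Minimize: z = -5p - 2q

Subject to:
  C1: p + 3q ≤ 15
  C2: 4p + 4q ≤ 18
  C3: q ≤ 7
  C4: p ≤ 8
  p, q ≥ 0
min z = -5p - 2q

s.t.
  p + 3q + s1 = 15
  4p + 4q + s2 = 18
  q + s3 = 7
  p + s4 = 8
  p, q, s1, s2, s3, s4 ≥ 0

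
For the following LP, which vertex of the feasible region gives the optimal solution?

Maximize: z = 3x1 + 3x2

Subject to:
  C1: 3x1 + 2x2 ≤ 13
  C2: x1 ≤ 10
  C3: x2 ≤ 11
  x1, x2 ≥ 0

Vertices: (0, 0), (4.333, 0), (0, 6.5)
Evaluating z = 3x1 + 3x2 at each vertex:
  (0, 0): z = 0
  (4.333, 0): z = 13
  (0, 6.5): z = 19.5

The largest value is z = 19.5, attained at (0, 6.5).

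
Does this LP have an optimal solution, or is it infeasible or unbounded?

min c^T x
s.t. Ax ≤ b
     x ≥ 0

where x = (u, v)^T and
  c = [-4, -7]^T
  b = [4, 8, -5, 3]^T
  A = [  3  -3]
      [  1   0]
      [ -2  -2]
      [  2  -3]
Feasible point: (0, 3) satisfies every constraint, so the LP is feasible.
Direction d = (0, 1): for each constraint row a, a·d ≤ 0 —
  (3)(0) + (-3)(1) = -3 ≤ 0
  (1)(0) + (0)(1) = 0 ≤ 0
  (-2)(0) + (-2)(1) = -2 ≤ 0
  (2)(0) + (-3)(1) = -3 ≤ 0
and d ≥ 0, so (0, 3) + t·d stays feasible for every t ≥ 0. Along this ray z = -4u - 7v changes by -7 per unit t, so z → −∞.

The LP is unbounded; z can be made arbitrarily small.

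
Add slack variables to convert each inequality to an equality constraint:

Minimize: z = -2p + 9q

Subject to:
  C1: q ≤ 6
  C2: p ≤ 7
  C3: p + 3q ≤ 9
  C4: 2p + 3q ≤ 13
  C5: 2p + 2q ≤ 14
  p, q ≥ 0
min z = -2p + 9q

s.t.
  q + s1 = 6
  p + s2 = 7
  p + 3q + s3 = 9
  2p + 3q + s4 = 13
  2p + 2q + s5 = 14
  p, q, s1, s2, s3, s4, s5 ≥ 0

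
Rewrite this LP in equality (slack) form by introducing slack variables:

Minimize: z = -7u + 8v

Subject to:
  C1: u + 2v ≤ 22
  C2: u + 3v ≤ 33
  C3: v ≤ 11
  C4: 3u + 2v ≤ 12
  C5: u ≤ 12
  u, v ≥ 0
min z = -7u + 8v

s.t.
  u + 2v + s1 = 22
  u + 3v + s2 = 33
  v + s3 = 11
  3u + 2v + s4 = 12
  u + s5 = 12
  u, v, s1, s2, s3, s4, s5 ≥ 0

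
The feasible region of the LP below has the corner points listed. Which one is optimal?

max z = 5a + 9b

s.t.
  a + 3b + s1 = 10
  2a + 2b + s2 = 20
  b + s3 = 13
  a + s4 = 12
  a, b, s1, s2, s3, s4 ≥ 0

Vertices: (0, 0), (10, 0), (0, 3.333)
Evaluating z = 5a + 9b at each vertex:
  (0, 0): z = 0
  (10, 0): z = 50
  (0, 3.333): z = 30

The largest value is z = 50, attained at (10, 0).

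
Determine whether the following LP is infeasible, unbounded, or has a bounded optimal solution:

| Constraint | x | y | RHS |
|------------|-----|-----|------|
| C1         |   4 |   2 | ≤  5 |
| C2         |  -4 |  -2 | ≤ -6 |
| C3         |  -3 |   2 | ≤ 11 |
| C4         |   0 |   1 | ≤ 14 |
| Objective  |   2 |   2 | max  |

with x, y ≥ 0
C1 requires 4x + 2y ≤ 5, while C2 (-4x - 2y ≤ -6) is equivalent to 4x + 2y ≥ 6. Together they would need 6 ≤ 4x + 2y ≤ 5, which is impossible since 6 > 5. No point satisfies all constraints.

The feasible region is empty; the LP is infeasible.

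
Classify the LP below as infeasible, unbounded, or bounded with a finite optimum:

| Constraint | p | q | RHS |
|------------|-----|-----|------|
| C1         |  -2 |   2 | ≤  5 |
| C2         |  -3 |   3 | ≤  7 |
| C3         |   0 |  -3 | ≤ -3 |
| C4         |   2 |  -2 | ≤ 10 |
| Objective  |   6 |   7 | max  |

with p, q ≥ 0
Feasible point: (0, 1) satisfies every constraint, so the LP is feasible.
Direction d = (1, 1): for each constraint row a, a·d ≤ 0 —
  (-2)(1) + (2)(1) = 0 ≤ 0
  (-3)(1) + (3)(1) = 0 ≤ 0
  (0)(1) + (-3)(1) = -3 ≤ 0
  (2)(1) + (-2)(1) = 0 ≤ 0
and d ≥ 0, so (0, 1) + t·d stays feasible for every t ≥ 0. Along this ray z = 6p + 7q changes by 13 per unit t, so z → +∞.

The LP is unbounded; z can be made arbitrarily large.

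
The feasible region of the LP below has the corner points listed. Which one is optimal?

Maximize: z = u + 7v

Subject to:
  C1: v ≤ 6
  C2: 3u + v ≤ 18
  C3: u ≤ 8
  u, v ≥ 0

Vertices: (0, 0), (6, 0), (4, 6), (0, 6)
(4, 6) with z = 46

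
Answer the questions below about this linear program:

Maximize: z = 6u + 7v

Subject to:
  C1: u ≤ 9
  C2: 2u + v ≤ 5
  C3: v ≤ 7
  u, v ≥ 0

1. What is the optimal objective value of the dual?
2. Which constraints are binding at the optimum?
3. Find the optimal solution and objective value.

1. 35 (by strong duality, equal to the primal optimum)
2. C2, u ≥ 0
3. u = 0, v = 5, z = 35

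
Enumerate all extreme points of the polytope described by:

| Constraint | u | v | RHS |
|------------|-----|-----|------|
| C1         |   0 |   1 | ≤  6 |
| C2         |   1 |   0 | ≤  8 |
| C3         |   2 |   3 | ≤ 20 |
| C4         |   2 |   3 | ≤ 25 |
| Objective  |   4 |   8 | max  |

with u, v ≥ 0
Each vertex is the intersection of two constraint boundaries that also satisfies all remaining constraints:
  u = 0 and v = 0 → (0, 0)
  u = 8 and v = 0 → (8, 0)
  u = 8 and 2u + 3v = 20 → (8, 1.333)
  v = 6 and 2u + 3v = 20 → (1, 6)
  v = 6 and u = 0 → (0, 6)

Vertices: (0, 0), (8, 0), (8, 1.333), (1, 6), (0, 6)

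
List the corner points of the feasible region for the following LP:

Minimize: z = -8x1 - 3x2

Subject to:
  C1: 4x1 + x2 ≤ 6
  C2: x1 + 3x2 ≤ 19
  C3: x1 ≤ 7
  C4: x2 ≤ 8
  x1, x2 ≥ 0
Each vertex is the intersection of two constraint boundaries that also satisfies all remaining constraints:
  x1 = 0 and x2 = 0 → (0, 0)
  4x1 + x2 = 6 and x2 = 0 → (1.5, 0)
  4x1 + x2 = 6 and x1 = 0 → (0, 6)

Vertices: (0, 0), (1.5, 0), (0, 6)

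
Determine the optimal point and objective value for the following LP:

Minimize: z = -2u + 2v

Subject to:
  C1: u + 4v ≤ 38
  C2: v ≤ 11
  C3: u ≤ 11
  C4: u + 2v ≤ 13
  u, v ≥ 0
Each vertex is the intersection of two constraint boundaries that also satisfies all remaining constraints:
  u = 0 and v = 0 → (0, 0)
  u = 11 and v = 0 → (11, 0)
  u = 11 and u + 2v = 13 → (11, 1)
  u + 2v = 13 and u = 0 → (0, 6.5)

Evaluating z = -2u + 2v at each vertex:
  (0, 0): z = 0
  (11, 0): z = -22
  (11, 1): z = -20
  (0, 6.5): z = 13

The minimum is at (11, 0) with z = -22.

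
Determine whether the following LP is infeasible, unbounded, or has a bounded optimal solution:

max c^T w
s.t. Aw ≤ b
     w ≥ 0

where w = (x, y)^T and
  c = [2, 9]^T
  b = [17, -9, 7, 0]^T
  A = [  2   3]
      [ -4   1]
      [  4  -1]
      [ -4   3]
One constraint requires 4x - y ≤ 7, while the constraint -4x + y ≤ -9 is equivalent to 4x - y ≥ 9. Together they would need 9 ≤ 4x - y ≤ 7, which is impossible since 9 > 7. No point satisfies all constraints.

Infeasible — the constraint set is empty.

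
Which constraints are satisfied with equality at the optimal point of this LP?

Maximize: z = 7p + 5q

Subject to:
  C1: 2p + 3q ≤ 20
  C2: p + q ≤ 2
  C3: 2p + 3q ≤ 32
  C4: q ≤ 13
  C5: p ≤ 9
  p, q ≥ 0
Optimal: p = 2, q = 0
Slack at optimum:
  C1: slack = 16
  C2: slack = 0 (binding)
  C3: slack = 28
  C4: slack = 13
  C5: slack = 7
  p ≥ 0: p = 2
  q ≥ 0: q = 0 (binding)
Binding constraints: C2, q ≥ 0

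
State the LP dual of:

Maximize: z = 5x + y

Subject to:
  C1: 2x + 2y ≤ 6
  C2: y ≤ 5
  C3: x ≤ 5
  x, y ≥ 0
Minimize: z = 6y1 + 5y2 + 5y3

Subject to:
  C1: -2y1 - y3 ≤ -5
  C2: -2y1 - y2 ≤ -1
  y1, y2, y3 ≥ 0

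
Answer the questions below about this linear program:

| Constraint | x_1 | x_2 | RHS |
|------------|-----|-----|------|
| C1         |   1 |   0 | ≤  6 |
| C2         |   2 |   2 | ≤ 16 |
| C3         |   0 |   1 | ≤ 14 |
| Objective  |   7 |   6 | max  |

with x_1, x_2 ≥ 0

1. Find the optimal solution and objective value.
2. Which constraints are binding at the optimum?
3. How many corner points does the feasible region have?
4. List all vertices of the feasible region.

1. x_1 = 6, x_2 = 2, z = 54
2. C1, C2
3. 4
4. (0, 0), (6, 0), (6, 2), (0, 8)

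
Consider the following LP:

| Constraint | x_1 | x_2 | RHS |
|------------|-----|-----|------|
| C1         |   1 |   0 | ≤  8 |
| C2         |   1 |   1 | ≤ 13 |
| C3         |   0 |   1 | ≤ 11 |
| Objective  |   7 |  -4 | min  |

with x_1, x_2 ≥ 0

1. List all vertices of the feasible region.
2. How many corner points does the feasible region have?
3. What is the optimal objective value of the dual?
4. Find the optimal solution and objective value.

1. (0, 0), (8, 0), (8, 5), (2, 11), (0, 11)
2. 5
3. -44 (by strong duality, equal to the primal optimum)
4. x_1 = 0, x_2 = 11, z = -44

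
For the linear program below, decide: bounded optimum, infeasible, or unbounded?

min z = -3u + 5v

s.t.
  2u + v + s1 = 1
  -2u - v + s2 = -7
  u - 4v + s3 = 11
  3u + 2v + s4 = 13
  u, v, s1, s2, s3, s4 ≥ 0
The row 2u + v + s1 = 1 with s1 ≥ 0 requires 2u + v ≤ 1, while the row -2u - v + s2 = -7 with s2 ≥ 0 is equivalent to 2u + v ≥ 7. Together they would need 7 ≤ 2u + v ≤ 1, which is impossible since 7 > 1. No point satisfies all constraints.

Infeasible — the constraint set is empty.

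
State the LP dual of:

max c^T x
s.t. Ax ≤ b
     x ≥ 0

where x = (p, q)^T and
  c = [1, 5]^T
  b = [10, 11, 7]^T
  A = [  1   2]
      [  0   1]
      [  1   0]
Minimize: z = 10y1 + 11y2 + 7y3

Subject to:
  C1: -y1 - y3 ≤ -1
  C2: -2y1 - y2 ≤ -5
  y1, y2, y3 ≥ 0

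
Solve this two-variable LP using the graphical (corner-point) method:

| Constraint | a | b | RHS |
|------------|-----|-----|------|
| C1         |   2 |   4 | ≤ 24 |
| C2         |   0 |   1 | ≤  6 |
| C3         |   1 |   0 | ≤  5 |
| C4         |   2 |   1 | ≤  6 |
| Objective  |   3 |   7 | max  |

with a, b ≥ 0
Each vertex is the intersection of two constraint boundaries that also satisfies all remaining constraints:
  a = 0 and b = 0 → (0, 0)
  2a + b = 6 and b = 0 → (3, 0)
  2a + 4b = 24 and b = 6 → (0, 6)

Evaluating z = 3a + 7b at each vertex:
  (0, 0): z = 0
  (3, 0): z = 9
  (0, 6): z = 42

The maximum is at (0, 6) with z = 42.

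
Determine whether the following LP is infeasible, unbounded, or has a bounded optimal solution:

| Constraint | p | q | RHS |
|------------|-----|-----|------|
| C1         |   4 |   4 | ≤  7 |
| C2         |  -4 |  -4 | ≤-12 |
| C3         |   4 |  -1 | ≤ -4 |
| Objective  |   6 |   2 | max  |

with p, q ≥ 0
C1 requires 4p + 4q ≤ 7, while C2 (-4p - 4q ≤ -12) is equivalent to 4p + 4q ≥ 12. Together they would need 12 ≤ 4p + 4q ≤ 7, which is impossible since 12 > 7. No point satisfies all constraints.

Infeasible: no point satisfies all constraints simultaneously.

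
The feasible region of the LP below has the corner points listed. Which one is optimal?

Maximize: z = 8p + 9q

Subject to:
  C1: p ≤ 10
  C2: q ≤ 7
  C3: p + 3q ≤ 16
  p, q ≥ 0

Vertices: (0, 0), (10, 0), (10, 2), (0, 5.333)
(10, 2) with z = 98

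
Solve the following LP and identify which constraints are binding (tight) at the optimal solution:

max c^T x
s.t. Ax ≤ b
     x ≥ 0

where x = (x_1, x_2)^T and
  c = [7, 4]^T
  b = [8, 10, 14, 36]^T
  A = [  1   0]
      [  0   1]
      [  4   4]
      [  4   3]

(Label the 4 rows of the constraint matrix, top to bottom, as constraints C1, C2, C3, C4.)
Optimal: x_1 = 3.5, x_2 = 0
Slack at optimum:
  C1: slack = 4.5
  C2: slack = 10
  C3: slack = 0 (binding)
  C4: slack = 22
  x_1 ≥ 0: x_1 = 3.5
  x_2 ≥ 0: x_2 = 0 (binding)
Binding constraints: C3, x_2 ≥ 0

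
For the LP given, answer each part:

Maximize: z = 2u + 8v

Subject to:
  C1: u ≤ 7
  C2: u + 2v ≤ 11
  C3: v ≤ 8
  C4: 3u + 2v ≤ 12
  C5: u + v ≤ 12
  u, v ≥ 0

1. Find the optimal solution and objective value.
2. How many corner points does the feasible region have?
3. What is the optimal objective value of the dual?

1. u = 0, v = 5.5, z = 44
2. 4
3. 44 (by strong duality, equal to the primal optimum)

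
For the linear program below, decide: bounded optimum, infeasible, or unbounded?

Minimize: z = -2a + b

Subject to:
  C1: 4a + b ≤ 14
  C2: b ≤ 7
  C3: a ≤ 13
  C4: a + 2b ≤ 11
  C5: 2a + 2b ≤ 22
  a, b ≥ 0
The point (3.5, 0) satisfies every constraint, so the LP is feasible; the constraints give a ≤ 13 and b ≤ 7, which with a, b ≥ 0 keep the feasible region inside a bounded box. A feasible, bounded LP attains a finite optimum at a vertex.

Evaluating z = -2a + b at each vertex:
  (0, 0): z = 0
  (3.5, 0): z = -7
  (2.429, 4.286): z = -0.5714
  (0, 5.5): z = 5.5

Bounded optimum: z* = -7 at (3.5, 0).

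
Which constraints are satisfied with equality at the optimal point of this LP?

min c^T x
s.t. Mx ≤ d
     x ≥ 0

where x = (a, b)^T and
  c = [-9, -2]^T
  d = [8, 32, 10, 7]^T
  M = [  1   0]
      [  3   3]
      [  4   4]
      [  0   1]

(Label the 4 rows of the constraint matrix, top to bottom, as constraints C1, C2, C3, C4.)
Optimal: a = 2.5, b = 0
Binding: C3, b ≥ 0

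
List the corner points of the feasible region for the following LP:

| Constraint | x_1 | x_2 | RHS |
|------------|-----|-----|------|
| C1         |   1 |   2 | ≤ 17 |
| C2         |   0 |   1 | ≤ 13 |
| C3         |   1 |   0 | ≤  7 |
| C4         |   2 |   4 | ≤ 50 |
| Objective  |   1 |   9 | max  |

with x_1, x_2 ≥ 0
Each vertex is the intersection of two constraint boundaries that also satisfies all remaining constraints:
  x_1 = 0 and x_2 = 0 → (0, 0)
  x_1 = 7 and x_2 = 0 → (7, 0)
  x_1 + 2x_2 = 17 and x_1 = 7 → (7, 5)
  x_1 + 2x_2 = 17 and x_1 = 0 → (0, 8.5)

Vertices: (0, 0), (7, 0), (7, 5), (0, 8.5)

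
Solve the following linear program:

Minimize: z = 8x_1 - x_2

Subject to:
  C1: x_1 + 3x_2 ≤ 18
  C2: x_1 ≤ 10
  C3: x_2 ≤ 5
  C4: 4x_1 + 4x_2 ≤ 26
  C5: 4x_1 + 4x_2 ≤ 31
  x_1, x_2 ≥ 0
x_1 = 0, x_2 = 5, z = -5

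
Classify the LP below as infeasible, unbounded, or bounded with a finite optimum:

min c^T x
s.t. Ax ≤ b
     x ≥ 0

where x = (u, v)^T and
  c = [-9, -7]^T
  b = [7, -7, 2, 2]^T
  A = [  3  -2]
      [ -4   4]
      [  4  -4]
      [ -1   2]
One constraint requires 4u - 4v ≤ 2, while the constraint -4u + 4v ≤ -7 is equivalent to 4u - 4v ≥ 7. Together they would need 7 ≤ 4u - 4v ≤ 2, which is impossible since 7 > 2. No point satisfies all constraints.

Infeasible — the constraint set is empty.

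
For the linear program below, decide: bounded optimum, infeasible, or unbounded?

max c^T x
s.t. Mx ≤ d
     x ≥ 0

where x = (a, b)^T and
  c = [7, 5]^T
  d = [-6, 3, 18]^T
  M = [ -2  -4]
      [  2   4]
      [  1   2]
One constraint requires 2a + 4b ≤ 3, while the constraint -2a - 4b ≤ -6 is equivalent to 2a + 4b ≥ 6. Together they would need 6 ≤ 2a + 4b ≤ 3, which is impossible since 6 > 3. No point satisfies all constraints.

The feasible region is empty; the LP is infeasible.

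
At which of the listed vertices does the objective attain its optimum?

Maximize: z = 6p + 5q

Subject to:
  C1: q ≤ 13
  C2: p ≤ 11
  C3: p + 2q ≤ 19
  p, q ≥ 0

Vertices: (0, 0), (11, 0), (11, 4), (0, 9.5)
(11, 4) with z = 86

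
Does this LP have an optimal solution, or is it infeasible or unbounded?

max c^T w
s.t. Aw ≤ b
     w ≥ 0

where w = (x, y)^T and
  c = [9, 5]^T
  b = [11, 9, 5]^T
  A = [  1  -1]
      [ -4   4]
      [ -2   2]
Feasible point: (0, 0) satisfies every constraint, so the LP is feasible.
Direction d = (1, 1): for each constraint row a, a·d ≤ 0 —
  (1)(1) + (-1)(1) = 0 ≤ 0
  (-4)(1) + (4)(1) = 0 ≤ 0
  (-2)(1) + (2)(1) = 0 ≤ 0
and d ≥ 0, so (0, 0) + t·d stays feasible for every t ≥ 0. Along this ray z = 9x + 5y changes by 14 per unit t, so z → +∞.

Unbounded — the objective can increase without bound over the feasible region.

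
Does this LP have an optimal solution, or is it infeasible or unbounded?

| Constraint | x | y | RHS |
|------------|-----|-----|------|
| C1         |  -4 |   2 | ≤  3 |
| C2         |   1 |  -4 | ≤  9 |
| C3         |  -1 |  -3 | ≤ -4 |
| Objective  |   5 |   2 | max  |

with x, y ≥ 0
Feasible point: (1, 1) satisfies every constraint, so the LP is feasible.
Direction d = (1, 1): for each constraint row a, a·d ≤ 0 —
  (-4)(1) + (2)(1) = -2 ≤ 0
  (1)(1) + (-4)(1) = -3 ≤ 0
  (-1)(1) + (-3)(1) = -4 ≤ 0
and d ≥ 0, so (1, 1) + t·d stays feasible for every t ≥ 0. Along this ray z = 5x + 2y changes by 7 per unit t, so z → +∞.

Unbounded — the objective can increase without bound over the feasible region.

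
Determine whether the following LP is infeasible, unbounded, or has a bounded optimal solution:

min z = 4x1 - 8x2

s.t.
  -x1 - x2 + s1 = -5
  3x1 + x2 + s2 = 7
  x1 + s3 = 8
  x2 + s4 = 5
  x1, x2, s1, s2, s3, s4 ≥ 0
The point (0, 5) satisfies every constraint, so the LP is feasible; the constraints give x1 ≤ 8 and x2 ≤ 5, which with x1, x2 ≥ 0 keep the feasible region inside a bounded box. A feasible, bounded LP attains a finite optimum at a vertex.

The LP has an optimal solution: (0, 5) with z = -40.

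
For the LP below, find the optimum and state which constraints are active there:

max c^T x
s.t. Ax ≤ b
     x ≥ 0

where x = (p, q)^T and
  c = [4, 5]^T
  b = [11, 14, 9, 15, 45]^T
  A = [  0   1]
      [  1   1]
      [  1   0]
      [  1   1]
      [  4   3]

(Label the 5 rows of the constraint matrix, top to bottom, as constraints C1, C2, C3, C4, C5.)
Optimal: p = 3, q = 11
Slack at optimum:
  C1: slack = 0 (binding)
  C2: slack = 0 (binding)
  C3: slack = 6
  C4: slack = 1
  C5: slack = 0 (binding)
  p ≥ 0: p = 3
  q ≥ 0: q = 11
Binding constraints: C1, C2, C5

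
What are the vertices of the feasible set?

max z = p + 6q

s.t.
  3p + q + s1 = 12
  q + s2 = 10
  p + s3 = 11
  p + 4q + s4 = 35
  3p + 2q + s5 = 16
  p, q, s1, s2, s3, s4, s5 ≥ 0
Each vertex is the intersection of two constraint boundaries that also satisfies all remaining constraints:
  p = 0 and q = 0 → (0, 0)
  3p + q = 12 and q = 0 → (4, 0)
  3p + q = 12 and 3p + 2q = 16 → (2.667, 4)
  3p + 2q = 16 and p = 0 → (0, 8)

Vertices: (0, 0), (4, 0), (2.667, 4), (0, 8)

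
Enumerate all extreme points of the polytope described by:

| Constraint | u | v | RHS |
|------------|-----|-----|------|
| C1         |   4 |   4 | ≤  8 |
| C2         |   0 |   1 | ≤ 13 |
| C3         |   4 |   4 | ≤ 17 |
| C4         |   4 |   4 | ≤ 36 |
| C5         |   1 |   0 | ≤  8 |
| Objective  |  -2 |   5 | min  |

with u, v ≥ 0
Each vertex is the intersection of two constraint boundaries that also satisfies all remaining constraints:
  u = 0 and v = 0 → (0, 0)
  4u + 4v = 8 and v = 0 → (2, 0)
  4u + 4v = 8 and u = 0 → (0, 2)

Vertices: (0, 0), (2, 0), (0, 2)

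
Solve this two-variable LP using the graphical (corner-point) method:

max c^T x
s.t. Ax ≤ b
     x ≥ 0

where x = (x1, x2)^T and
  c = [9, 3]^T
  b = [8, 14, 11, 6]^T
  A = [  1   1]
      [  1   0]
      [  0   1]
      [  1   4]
Each vertex is the intersection of two constraint boundaries that also satisfies all remaining constraints:
  x1 = 0 and x2 = 0 → (0, 0)
  x1 + 4x2 = 6 and x2 = 0 → (6, 0)
  x1 + 4x2 = 6 and x1 = 0 → (0, 1.5)

Evaluating z = 9x1 + 3x2 at each vertex:
  (0, 0): z = 0
  (6, 0): z = 54
  (0, 1.5): z = 4.5

The maximum is at (6, 0) with z = 54.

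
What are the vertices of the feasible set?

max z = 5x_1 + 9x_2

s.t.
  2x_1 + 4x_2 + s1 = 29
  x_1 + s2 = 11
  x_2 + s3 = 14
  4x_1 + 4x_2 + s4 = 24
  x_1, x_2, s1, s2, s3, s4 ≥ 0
Each vertex is the intersection of two constraint boundaries that also satisfies all remaining constraints:
  x_1 = 0 and x_2 = 0 → (0, 0)
  4x_1 + 4x_2 = 24 and x_2 = 0 → (6, 0)
  4x_1 + 4x_2 = 24 and x_1 = 0 → (0, 6)

Vertices: (0, 0), (6, 0), (0, 6)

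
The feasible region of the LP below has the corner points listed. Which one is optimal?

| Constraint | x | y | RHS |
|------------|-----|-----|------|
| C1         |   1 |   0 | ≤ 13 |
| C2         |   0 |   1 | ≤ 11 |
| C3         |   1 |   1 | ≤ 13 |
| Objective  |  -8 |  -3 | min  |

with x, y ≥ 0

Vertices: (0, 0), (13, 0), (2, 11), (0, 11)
Evaluating z = -8x - 3y at each vertex:
  (0, 0): z = 0
  (13, 0): z = -104
  (2, 11): z = -49
  (0, 11): z = -33

The smallest value is z = -104, attained at (13, 0).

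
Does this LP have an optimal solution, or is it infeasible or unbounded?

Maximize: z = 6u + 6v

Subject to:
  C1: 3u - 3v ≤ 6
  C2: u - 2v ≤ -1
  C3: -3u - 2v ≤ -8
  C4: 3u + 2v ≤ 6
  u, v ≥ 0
C4 requires 3u + 2v ≤ 6, while C3 (-3u - 2v ≤ -8) is equivalent to 3u + 2v ≥ 8. Together they would need 8 ≤ 3u + 2v ≤ 6, which is impossible since 8 > 6. No point satisfies all constraints.

The feasible region is empty; the LP is infeasible.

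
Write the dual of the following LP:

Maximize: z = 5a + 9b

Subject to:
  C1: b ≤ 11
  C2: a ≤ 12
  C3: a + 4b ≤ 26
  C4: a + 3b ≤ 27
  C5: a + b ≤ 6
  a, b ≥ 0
Minimize: z = 11y1 + 12y2 + 26y3 + 27y4 + 6y5

Subject to:
  C1: -y2 - y3 - y4 - y5 ≤ -5
  C2: -y1 - 4y3 - 3y4 - y5 ≤ -9
  y1, y2, y3, y4, y5 ≥ 0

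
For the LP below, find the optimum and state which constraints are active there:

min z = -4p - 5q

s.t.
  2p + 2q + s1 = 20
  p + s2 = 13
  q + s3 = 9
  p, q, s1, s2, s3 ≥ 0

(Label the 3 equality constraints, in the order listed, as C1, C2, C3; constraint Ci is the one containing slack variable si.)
Optimal: p = 1, q = 9
Binding: C1, C3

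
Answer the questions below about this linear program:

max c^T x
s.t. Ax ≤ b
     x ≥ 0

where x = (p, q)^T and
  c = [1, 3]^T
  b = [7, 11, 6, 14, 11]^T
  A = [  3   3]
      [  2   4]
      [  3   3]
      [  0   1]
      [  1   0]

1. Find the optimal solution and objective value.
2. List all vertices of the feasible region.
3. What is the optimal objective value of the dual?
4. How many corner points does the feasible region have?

1. p = 0, q = 2, z = 6
2. (0, 0), (2, 0), (0, 2)
3. 6 (by strong duality, equal to the primal optimum)
4. 3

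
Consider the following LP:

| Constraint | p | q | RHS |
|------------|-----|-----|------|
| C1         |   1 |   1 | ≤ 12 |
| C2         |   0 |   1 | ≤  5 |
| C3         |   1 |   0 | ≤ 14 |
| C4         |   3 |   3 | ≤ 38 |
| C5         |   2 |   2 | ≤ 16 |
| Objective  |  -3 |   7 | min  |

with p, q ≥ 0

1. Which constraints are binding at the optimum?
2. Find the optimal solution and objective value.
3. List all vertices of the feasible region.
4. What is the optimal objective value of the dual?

1. C5, q ≥ 0
2. p = 8, q = 0, z = -24
3. (0, 0), (8, 0), (3, 5), (0, 5)
4. -24 (by strong duality, equal to the primal optimum)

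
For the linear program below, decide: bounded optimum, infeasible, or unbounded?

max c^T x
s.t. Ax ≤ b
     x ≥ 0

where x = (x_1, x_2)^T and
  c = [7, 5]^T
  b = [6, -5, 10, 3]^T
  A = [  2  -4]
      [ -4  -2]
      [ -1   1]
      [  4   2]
One constraint requires 4x_1 + 2x_2 ≤ 3, while the constraint -4x_1 - 2x_2 ≤ -5 is equivalent to 4x_1 + 2x_2 ≥ 5. Together they would need 5 ≤ 4x_1 + 2x_2 ≤ 3, which is impossible since 5 > 3. No point satisfies all constraints.

Infeasible: no point satisfies all constraints simultaneously.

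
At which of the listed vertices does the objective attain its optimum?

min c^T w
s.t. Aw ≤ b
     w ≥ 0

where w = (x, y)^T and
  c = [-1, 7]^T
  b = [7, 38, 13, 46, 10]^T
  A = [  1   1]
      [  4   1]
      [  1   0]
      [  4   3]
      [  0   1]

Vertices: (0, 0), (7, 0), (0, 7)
Evaluating z = -x + 7y at each vertex:
  (0, 0): z = 0
  (7, 0): z = -7
  (0, 7): z = 49

The smallest value is z = -7, attained at (7, 0).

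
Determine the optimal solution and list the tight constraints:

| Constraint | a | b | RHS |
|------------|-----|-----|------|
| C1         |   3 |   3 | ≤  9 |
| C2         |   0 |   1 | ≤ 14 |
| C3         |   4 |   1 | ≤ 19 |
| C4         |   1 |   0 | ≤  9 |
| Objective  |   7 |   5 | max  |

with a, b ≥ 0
Optimal: a = 3, b = 0
Slack at optimum:
  C1: slack = 0 (binding)
  C2: slack = 14
  C3: slack = 7
  C4: slack = 6
  a ≥ 0: a = 3
  b ≥ 0: b = 0 (binding)
Binding constraints: C1, b ≥ 0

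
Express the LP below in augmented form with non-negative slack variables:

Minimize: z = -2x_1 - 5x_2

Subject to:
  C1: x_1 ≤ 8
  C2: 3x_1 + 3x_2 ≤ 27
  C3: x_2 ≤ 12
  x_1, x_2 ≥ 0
min z = -2x_1 - 5x_2

s.t.
  x_1 + s1 = 8
  3x_1 + 3x_2 + s2 = 27
  x_2 + s3 = 12
  x_1, x_2, s1, s2, s3 ≥ 0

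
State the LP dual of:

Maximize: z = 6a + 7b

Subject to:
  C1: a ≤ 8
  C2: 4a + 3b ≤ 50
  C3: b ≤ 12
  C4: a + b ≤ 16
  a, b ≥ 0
Minimize: z = 8y1 + 50y2 + 12y3 + 16y4

Subject to:
  C1: -y1 - 4y2 - y4 ≤ -6
  C2: -3y2 - y3 - y4 ≤ -7
  y1, y2, y3, y4 ≥ 0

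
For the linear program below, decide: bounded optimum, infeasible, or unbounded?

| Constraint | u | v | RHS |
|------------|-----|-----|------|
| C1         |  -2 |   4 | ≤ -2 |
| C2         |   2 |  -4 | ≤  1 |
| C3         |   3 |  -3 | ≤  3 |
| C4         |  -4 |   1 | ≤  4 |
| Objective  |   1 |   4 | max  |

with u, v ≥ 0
C2 requires 2u - 4v ≤ 1, while C1 (-2u + 4v ≤ -2) is equivalent to 2u - 4v ≥ 2. Together they would need 2 ≤ 2u - 4v ≤ 1, which is impossible since 2 > 1. No point satisfies all constraints.

Infeasible — the constraint set is empty.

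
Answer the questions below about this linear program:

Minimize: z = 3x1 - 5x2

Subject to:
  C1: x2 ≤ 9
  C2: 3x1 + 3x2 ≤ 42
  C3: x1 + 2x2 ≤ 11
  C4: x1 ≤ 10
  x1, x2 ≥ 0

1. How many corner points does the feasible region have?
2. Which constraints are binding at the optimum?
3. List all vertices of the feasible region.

1. 4
2. C3, x1 ≥ 0
3. (0, 0), (10, 0), (10, 0.5), (0, 5.5)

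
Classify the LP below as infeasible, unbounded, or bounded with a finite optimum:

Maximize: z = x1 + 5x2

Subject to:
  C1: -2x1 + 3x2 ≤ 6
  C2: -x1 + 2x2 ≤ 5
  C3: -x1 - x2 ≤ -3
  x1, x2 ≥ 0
Feasible point: (1, 2) satisfies every constraint, so the LP is feasible.
Direction d = (1, 0): for each constraint row a, a·d ≤ 0 —
  (-2)(1) + (3)(0) = -2 ≤ 0
  (-1)(1) + (2)(0) = -1 ≤ 0
  (-1)(1) + (-1)(0) = -1 ≤ 0
and d ≥ 0, so (1, 2) + t·d stays feasible for every t ≥ 0. Along this ray z = x1 + 5x2 changes by 1 per unit t, so z → +∞.

Unbounded — the objective can increase without bound over the feasible region.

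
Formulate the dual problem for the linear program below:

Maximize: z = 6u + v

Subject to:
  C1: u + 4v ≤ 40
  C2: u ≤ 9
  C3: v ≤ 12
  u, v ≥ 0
Minimize: z = 40y1 + 9y2 + 12y3

Subject to:
  C1: -y1 - y2 ≤ -6
  C2: -4y1 - y3 ≤ -1
  y1, y2, y3 ≥ 0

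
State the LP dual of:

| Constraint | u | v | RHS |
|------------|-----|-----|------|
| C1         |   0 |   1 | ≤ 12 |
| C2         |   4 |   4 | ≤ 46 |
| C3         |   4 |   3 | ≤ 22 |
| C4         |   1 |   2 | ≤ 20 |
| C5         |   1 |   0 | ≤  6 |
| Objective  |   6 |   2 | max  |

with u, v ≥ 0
Minimize: z = 12y1 + 46y2 + 22y3 + 20y4 + 6y5

Subject to:
  C1: -4y2 - 4y3 - y4 - y5 ≤ -6
  C2: -y1 - 4y2 - 3y3 - 2y4 ≤ -2
  y1, y2, y3, y4, y5 ≥ 0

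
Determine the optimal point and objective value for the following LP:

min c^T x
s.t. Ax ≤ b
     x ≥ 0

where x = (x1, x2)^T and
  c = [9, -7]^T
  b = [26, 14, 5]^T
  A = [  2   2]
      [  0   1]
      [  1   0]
x1 = 0, x2 = 13, z = -91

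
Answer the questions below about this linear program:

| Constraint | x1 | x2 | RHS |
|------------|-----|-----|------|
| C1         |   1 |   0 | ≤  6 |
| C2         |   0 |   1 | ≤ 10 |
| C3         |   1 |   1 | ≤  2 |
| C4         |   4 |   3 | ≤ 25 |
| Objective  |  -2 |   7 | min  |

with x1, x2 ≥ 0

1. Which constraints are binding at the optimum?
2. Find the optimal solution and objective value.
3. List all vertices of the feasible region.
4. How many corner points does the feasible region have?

1. C3, x2 ≥ 0
2. x1 = 2, x2 = 0, z = -4
3. (0, 0), (2, 0), (0, 2)
4. 3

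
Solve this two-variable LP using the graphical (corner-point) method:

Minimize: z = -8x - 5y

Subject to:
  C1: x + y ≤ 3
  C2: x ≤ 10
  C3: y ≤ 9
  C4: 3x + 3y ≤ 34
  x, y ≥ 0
x = 3, y = 0, z = -24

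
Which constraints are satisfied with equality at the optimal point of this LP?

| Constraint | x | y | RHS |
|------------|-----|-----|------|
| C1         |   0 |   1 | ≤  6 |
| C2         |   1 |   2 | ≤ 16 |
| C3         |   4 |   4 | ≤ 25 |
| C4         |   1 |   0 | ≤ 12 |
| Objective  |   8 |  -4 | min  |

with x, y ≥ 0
Optimal: x = 0, y = 6
Binding: C1, x ≥ 0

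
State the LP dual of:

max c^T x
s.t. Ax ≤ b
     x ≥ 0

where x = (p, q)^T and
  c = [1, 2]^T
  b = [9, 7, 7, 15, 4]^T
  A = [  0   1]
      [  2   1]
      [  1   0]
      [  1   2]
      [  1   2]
Minimize: z = 9y1 + 7y2 + 7y3 + 15y4 + 4y5

Subject to:
  C1: -2y2 - y3 - y4 - y5 ≤ -1
  C2: -y1 - y2 - 2y4 - 2y5 ≤ -2
  y1, y2, y3, y4, y5 ≥ 0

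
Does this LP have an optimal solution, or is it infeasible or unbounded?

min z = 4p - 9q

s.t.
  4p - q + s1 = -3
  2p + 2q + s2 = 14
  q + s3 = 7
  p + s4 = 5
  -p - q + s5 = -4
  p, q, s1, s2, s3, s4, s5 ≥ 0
The point (0, 7) satisfies every constraint, so the LP is feasible; the constraints give p ≤ 5 and q ≤ 7, which with p, q ≥ 0 keep the feasible region inside a bounded box. A feasible, bounded LP attains a finite optimum at a vertex.

Evaluating z = 4p - 9q at each vertex:
  (0, 4): z = -36
  (0.2, 3.8): z = -33.4
  (0.8, 6.2): z = -52.6
  (0, 7): z = -63

The LP has an optimal solution: (0, 7) with z = -63.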